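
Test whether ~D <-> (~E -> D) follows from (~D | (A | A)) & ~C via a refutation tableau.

Initial set: {((~D | (A | A)) & ~C); ~(~D <-> (~E -> D))}.
((~D | (A | A)) & ~C): α-rule — add (~D | (A | A)), ~C.
~(~D <-> (~E -> D)): β-rule — branch into ~D, ~(~E -> D)  //  ~~D, (~E -> D).
  branch 1 (add ~D, ~(~E -> D)):
    ~(~E -> D): α-rule — add ~E, ~D.
    (~D | (A | A)): β-rule — branch into ~D  //  (A | A).
      branch 1.1 (add ~D):
        ○ open, literals {C=F, D=F, E=F}.
      branch 1.2 (add (A | A)):
        (A | A): β-rule — branch into A  //  A.
          branch 1.2.1 (add A):
            ○ open, literals {A=T, C=F, D=F, E=F}.
          branch 1.2.2 (add A):
            ○ open, literals {A=T, C=F, D=F, E=F}.
  branch 2 (add ~~D, (~E -> D)):
    (~D | (A | A)): β-rule — branch into ~D  //  (A | A).
      branch 2.1 (add ~D):
        × closes — contains both D and ~D.
      branch 2.2 (add (A | A)):
        (~E -> D): β-rule — branch into ~~E  //  D.
          branch 2.2.1 (add ~~E):
            (A | A): β-rule — branch into A  //  A.
              branch 2.2.1.1 (add A):
                ○ open, literals {A=T, C=F, D=T, E=T}.
              branch 2.2.1.2 (add A):
                ○ open, literals {A=T, C=F, D=T, E=T}.
          branch 2.2.2 (add D):
            (A | A): β-rule — branch into A  //  A.
              branch 2.2.2.1 (add A):
                ○ open, literals {A=T, C=F, D=T}.
              branch 2.2.2.2 (add A):
                ○ open, literals {A=T, C=F, D=T}.
1 branch closed, 7 open.
An open branch gives a countermodel: C=F, D=F, E=F (unmentioned atoms arbitrary); the premises hold there but the conclusion fails.

No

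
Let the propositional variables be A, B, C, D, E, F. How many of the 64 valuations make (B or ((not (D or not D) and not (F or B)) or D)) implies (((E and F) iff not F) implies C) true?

Initial set: {((B or ((not (D or not D) and not (F or B)) or D)) implies (((E and F) iff not F) implies C))}.
((B or ((not (D or not D) and not (F or B)) or D)) implies (((E and F) iff not F) implies C)): β-rule — branch into not (B or ((not (D or not D) and not (F or B)) or D))  //  (((E and F) iff not F) implies C).
  branch 1 (add not (B or ((not (D or not D) and not (F or B)) or D))):
    not (B or ((not (D or not D) and not (F or B)) or D)): α-rule — add not B, not ((not (D or not D) and not (F or B)) or D).
    not ((not (D or not D) and not (F or B)) or D): α-rule — add not (not (D or not D) and not (F or B)), not D.
    not (not (D or not D) and not (F or B)): β-rule — branch into not not (D or not D)  //  not not (F or B).
      branch 1.1 (add not not (D or not D)):
        not not (D or not D): β-rule — branch into D  //  not D.
          branch 1.1.1 (add D):
            × closes — contains both D and not D.
          branch 1.1.2 (add not D):
            ○ open, literals {B=F, D=F}.
      branch 1.2 (add not not (F or B)):
        not not (F or B): β-rule — branch into F  //  B.
          branch 1.2.1 (add F):
            ○ open, literals {B=F, D=F, F=T}.
          branch 1.2.2 (add B):
            × closes — contains both B and not B.
  branch 2 (add (((E and F) iff not F) implies C)):
    (((E and F) iff not F) implies C): β-rule — branch into not ((E and F) iff not F)  //  C.
      branch 2.1 (add not ((E and F) iff not F)):
        not ((E and F) iff not F): β-rule — branch into (E and F), not not F  //  not (E and F), not F.
          branch 2.1.1 (add (E and F), not not F):
            (E and F): α-rule — add E, F.
            ○ open, literals {E=T, F=T}.
          branch 2.1.2 (add not (E and F), not F):
            not (E and F): β-rule — branch into not E  //  not F.
              branch 2.1.2.1 (add not E):
                ○ open, literals {E=F, F=F}.
              branch 2.1.2.2 (add not F):
                ○ open, literals {F=F}.
      branch 2.2 (add C):
        ○ open, literals {C=T}.
2 branches closed, 6 open.
Each open branch fixes some atoms; the unmentioned ones are free. Counting distinct full assignments: branch {B=F, D=F} (A, C, E, F) contributes 16 new; branch {B=F, D=F, F=T} (A, C, E) contributes 0 new; branch {E=T, F=T} (A, B, C, D) contributes 12 new; branch {E=F, F=F} (A, B, C, D) contributes 12 new; branch {F=F} (A, B, C, D, E) contributes 12 new; branch {C=T} (A, B, D, E, F) contributes 6 new. Total: 58.

58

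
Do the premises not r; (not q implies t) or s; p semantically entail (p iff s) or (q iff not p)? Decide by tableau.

Initial set: {not r; ((not q implies t) or s); p; not ((p iff s) or (q iff not p))}.
not ((p iff s) or (q iff not p)): α-rule — add not (p iff s), not (q iff not p).
((not q implies t) or s): β-rule — branch into (not q implies t)  //  s.
  branch 1 (add (not q implies t)):
    not (p iff s): β-rule — branch into p, not s  //  not p, s.
      branch 1.1 (add p, not s):
        not (q iff not p): β-rule — branch into q, not not p  //  not q, not p.
          branch 1.1.1 (add q, not not p):
            (not q implies t): β-rule — branch into not not q  //  t.
              branch 1.1.1.1 (add not not q):
                ○ open, literals {p=T, q=T, r=F, s=F}.
              branch 1.1.1.2 (add t):
                ○ open, literals {p=T, q=T, r=F, s=F, t=T}.
          branch 1.1.2 (add not q, not p):
            × closes — contains both p and not p.
      branch 1.2 (add not p, s):
        × closes — contains both p and not p.
  branch 2 (add s):
    not (p iff s): β-rule — branch into p, not s  //  not p, s.
      branch 2.1 (add p, not s):
        × closes — contains both s and not s.
      branch 2.2 (add not p, s):
        × closes — contains both p and not p.
4 branches closed, 2 open.
An open branch gives a countermodel: p=T, q=T, r=F, s=F (unmentioned atoms arbitrary); the premises hold there but the conclusion fails.

No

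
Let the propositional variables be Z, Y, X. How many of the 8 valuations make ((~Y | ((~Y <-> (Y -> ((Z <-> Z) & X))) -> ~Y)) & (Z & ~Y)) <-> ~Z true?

2

Initial set: {(((~Y | ((~Y <-> (Y -> ((Z <-> Z) & X))) -> ~Y)) & (Z & ~Y)) <-> ~Z)}.
(((~Y | ((~Y <-> (Y -> ((Z <-> Z) & X))) -> ~Y)) & (Z & ~Y)) <-> ~Z): β-rule — branch into ((~Y | ((~Y <-> (Y -> ((Z <-> Z) & X))) -> ~Y)) & (Z & ~Y)), ~Z  //  ~((~Y | ((~Y <-> (Y -> ((Z <-> Z) & X))) -> ~Y)) & (Z & ~Y)), ~~Z.
  branch 1 (add ((~Y | ((~Y <-> (Y -> ((Z <-> Z) & X))) -> ~Y)) & (Z & ~Y)), ~Z):
    ((~Y | ((~Y <-> (Y -> ((Z <-> Z) & X))) -> ~Y)) & (Z & ~Y)): α-rule — add (~Y | ((~Y <-> (Y -> ((Z <-> Z) & X))) -> ~Y)), (Z & ~Y).
    (Z & ~Y): α-rule — add Z, ~Y.
    × closes — contains both Z and ~Z.
  branch 2 (add ~((~Y | ((~Y <-> (Y -> ((Z <-> Z) & X))) -> ~Y)) & (Z & ~Y)), ~~Z):
    ~((~Y | ((~Y <-> (Y -> ((Z <-> Z) & X))) -> ~Y)) & (Z & ~Y)): β-rule — branch into ~(~Y | ((~Y <-> (Y -> ((Z <-> Z) & X))) -> ~Y))  //  ~(Z & ~Y).
      branch 2.1 (add ~(~Y | ((~Y <-> (Y -> ((Z <-> Z) & X))) -> ~Y))):
        ~(~Y | ((~Y <-> (Y -> ((Z <-> Z) & X))) -> ~Y)): α-rule — add ~~Y, ~((~Y <-> (Y -> ((Z <-> Z) & X))) -> ~Y).
        ~((~Y <-> (Y -> ((Z <-> Z) & X))) -> ~Y): α-rule — add (~Y <-> (Y -> ((Z <-> Z) & X))), ~~Y.
        (~Y <-> (Y -> ((Z <-> Z) & X))): β-rule — branch into ~Y, (Y -> ((Z <-> Z) & X))  //  ~~Y, ~(Y -> ((Z <-> Z) & X)).
          branch 2.1.1 (add ~Y, (Y -> ((Z <-> Z) & X))):
            × closes — contains both Y and ~Y.
          branch 2.1.2 (add ~~Y, ~(Y -> ((Z <-> Z) & X))):
            ~(Y -> ((Z <-> Z) & X)): α-rule — add Y, ~((Z <-> Z) & X).
            ~((Z <-> Z) & X): β-rule — branch into ~(Z <-> Z)  //  ~X.
              branch 2.1.2.1 (add ~(Z <-> Z)):
                ~(Z <-> Z): β-rule — branch into Z, ~Z  //  ~Z, Z.
                  branch 2.1.2.1.1 (add Z, ~Z):
                    × closes — contains both Z and ~Z.
                  branch 2.1.2.1.2 (add ~Z, Z):
                    × closes — contains both Z and ~Z.
              branch 2.1.2.2 (add ~X):
                ○ open, literals {X=0, Y=1, Z=1}.
      branch 2.2 (add ~(Z & ~Y)):
        ~(Z & ~Y): β-rule — branch into ~Z  //  ~~Y.
          branch 2.2.1 (add ~Z):
            × closes — contains both Z and ~Z.
          branch 2.2.2 (add ~~Y):
            ○ open, literals {Y=1, Z=1}.
5 branches closed, 2 open.
Each open branch fixes some atoms; the unmentioned ones are free. Counting distinct full assignments: branch {X=0, Y=1, Z=1} (none free) contributes 1 new; branch {Y=1, Z=1} (X) contributes 1 new. Total: 2.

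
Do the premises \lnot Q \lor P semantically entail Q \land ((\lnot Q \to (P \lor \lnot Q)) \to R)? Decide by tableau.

Initial set: {(\lnot Q \lor P); \lnot (Q \land ((\lnot Q \to (P \lor \lnot Q)) \to R))}.
(\lnot Q \lor P): β-rule — branch into \lnot Q  //  P.
  branch 1 (add \lnot Q):
    \lnot (Q \land ((\lnot Q \to (P \lor \lnot Q)) \to R)): β-rule — branch into \lnot Q  //  \lnot ((\lnot Q \to (P \lor \lnot Q)) \to R).
      branch 1.1 (add \lnot Q):
        ○ open, literals {Q=0}.
      branch 1.2 (add \lnot ((\lnot Q \to (P \lor \lnot Q)) \to R)):
        \lnot ((\lnot Q \to (P \lor \lnot Q)) \to R): α-rule — add (\lnot Q \to (P \lor \lnot Q)), \lnot R.
        (\lnot Q \to (P \lor \lnot Q)): β-rule — branch into \lnot \lnot Q  //  (P \lor \lnot Q).
          branch 1.2.1 (add \lnot \lnot Q):
            × closes — contains both Q and \lnot Q.
          branch 1.2.2 (add (P \lor \lnot Q)):
            (P \lor \lnot Q): β-rule — branch into P  //  \lnot Q.
              branch 1.2.2.1 (add P):
                ○ open, literals {P=1, Q=0, R=0}.
              branch 1.2.2.2 (add \lnot Q):
                ○ open, literals {Q=0, R=0}.
  branch 2 (add P):
    \lnot (Q \land ((\lnot Q \to (P \lor \lnot Q)) \to R)): β-rule — branch into \lnot Q  //  \lnot ((\lnot Q \to (P \lor \lnot Q)) \to R).
      branch 2.1 (add \lnot Q):
        ○ open, literals {P=1, Q=0}.
      branch 2.2 (add \lnot ((\lnot Q \to (P \lor \lnot Q)) \to R)):
        \lnot ((\lnot Q \to (P \lor \lnot Q)) \to R): α-rule — add (\lnot Q \to (P \lor \lnot Q)), \lnot R.
        (\lnot Q \to (P \lor \lnot Q)): β-rule — branch into \lnot \lnot Q  //  (P \lor \lnot Q).
          branch 2.2.1 (add \lnot \lnot Q):
            ○ open, literals {P=1, Q=1, R=0}.
          branch 2.2.2 (add (P \lor \lnot Q)):
            (P \lor \lnot Q): β-rule — branch into P  //  \lnot Q.
              branch 2.2.2.1 (add P):
                ○ open, literals {P=1, R=0}.
              branch 2.2.2.2 (add \lnot Q):
                ○ open, literals {P=1, Q=0, R=0}.
1 branch closed, 7 open.
An open branch gives a countermodel: Q=0 (unmentioned atoms arbitrary); the premises hold there but the conclusion fails.

No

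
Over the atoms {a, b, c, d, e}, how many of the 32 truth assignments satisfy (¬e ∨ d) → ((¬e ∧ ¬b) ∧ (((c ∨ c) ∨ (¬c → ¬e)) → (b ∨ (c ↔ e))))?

Initial set: {((¬e ∨ d) → ((¬e ∧ ¬b) ∧ (((c ∨ c) ∨ (¬c → ¬e)) → (b ∨ (c ↔ e)))))}.
((¬e ∨ d) → ((¬e ∧ ¬b) ∧ (((c ∨ c) ∨ (¬c → ¬e)) → (b ∨ (c ↔ e))))): β-rule — branch into ¬(¬e ∨ d)  //  ((¬e ∧ ¬b) ∧ (((c ∨ c) ∨ (¬c → ¬e)) → (b ∨ (c ↔ e)))).
  branch 1 (add ¬(¬e ∨ d)):
    ¬(¬e ∨ d): α-rule — add ¬¬e, ¬d.
    ○ open, literals {d=F, e=T}.
  branch 2 (add ((¬e ∧ ¬b) ∧ (((c ∨ c) ∨ (¬c → ¬e)) → (b ∨ (c ↔ e))))):
    ((¬e ∧ ¬b) ∧ (((c ∨ c) ∨ (¬c → ¬e)) → (b ∨ (c ↔ e)))): α-rule — add (¬e ∧ ¬b), (((c ∨ c) ∨ (¬c → ¬e)) → (b ∨ (c ↔ e))).
    (¬e ∧ ¬b): α-rule — add ¬e, ¬b.
    (((c ∨ c) ∨ (¬c → ¬e)) → (b ∨ (c ↔ e))): β-rule — branch into ¬((c ∨ c) ∨ (¬c → ¬e))  //  (b ∨ (c ↔ e)).
      branch 2.1 (add ¬((c ∨ c) ∨ (¬c → ¬e))):
        ¬((c ∨ c) ∨ (¬c → ¬e)): α-rule — add ¬(c ∨ c), ¬(¬c → ¬e).
        ¬(c ∨ c): α-rule — add ¬c, ¬c.
        ¬(¬c → ¬e): α-rule — add ¬c, ¬¬e.
        × closes — contains both e and ¬e.
      branch 2.2 (add (b ∨ (c ↔ e))):
        (b ∨ (c ↔ e)): β-rule — branch into b  //  (c ↔ e).
          branch 2.2.1 (add b):
            × closes — contains both b and ¬b.
          branch 2.2.2 (add (c ↔ e)):
            (c ↔ e): β-rule — branch into c, e  //  ¬c, ¬e.
              branch 2.2.2.1 (add c, e):
                × closes — contains both e and ¬e.
              branch 2.2.2.2 (add ¬c, ¬e):
                ○ open, literals {b=F, c=F, e=F}.
3 branches closed, 2 open.
Each open branch fixes some atoms; the unmentioned ones are free. Counting distinct full assignments: branch {d=F, e=T} (a, b, c) contributes 8 new; branch {b=F, c=F, e=F} (a, d) contributes 4 new. Total: 12.

12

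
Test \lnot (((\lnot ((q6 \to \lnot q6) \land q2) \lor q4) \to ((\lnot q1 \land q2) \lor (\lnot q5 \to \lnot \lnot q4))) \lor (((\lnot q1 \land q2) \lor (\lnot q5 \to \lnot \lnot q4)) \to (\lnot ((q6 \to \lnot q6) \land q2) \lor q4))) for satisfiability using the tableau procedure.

Initial set: {\lnot (((\lnot ((q6 \to \lnot q6) \land q2) \lor q4) \to ((\lnot q1 \land q2) \lor (\lnot q5 \to \lnot \lnot q4))) \lor (((\lnot q1 \land q2) \lor (\lnot q5 \to \lnot \lnot q4)) \to (\lnot ((q6 \to \lnot q6) \land q2) \lor q4)))}.
\lnot (((\lnot ((q6 \to \lnot q6) \land q2) \lor q4) \to ((\lnot q1 \land q2) \lor (\lnot q5 \to \lnot \lnot q4))) \lor (((\lnot q1 \land q2) \lor (\lnot q5 \to \lnot \lnot q4)) \to (\lnot ((q6 \to \lnot q6) \land q2) \lor q4))): α-rule — add \lnot ((\lnot ((q6 \to \lnot q6) \land q2) \lor q4) \to ((\lnot q1 \land q2) \lor (\lnot q5 \to \lnot \lnot q4))), \lnot (((\lnot q1 \land q2) \lor (\lnot q5 \to \lnot \lnot q4)) \to (\lnot ((q6 \to \lnot q6) \land q2) \lor q4)).
\lnot ((\lnot ((q6 \to \lnot q6) \land q2) \lor q4) \to ((\lnot q1 \land q2) \lor (\lnot q5 \to \lnot \lnot q4))): α-rule — add (\lnot ((q6 \to \lnot q6) \land q2) \lor q4), \lnot ((\lnot q1 \land q2) \lor (\lnot q5 \to \lnot \lnot q4)).
\lnot (((\lnot q1 \land q2) \lor (\lnot q5 \to \lnot \lnot q4)) \to (\lnot ((q6 \to \lnot q6) \land q2) \lor q4)): α-rule — add ((\lnot q1 \land q2) \lor (\lnot q5 \to \lnot \lnot q4)), \lnot (\lnot ((q6 \to \lnot q6) \land q2) \lor q4).
\lnot ((\lnot q1 \land q2) \lor (\lnot q5 \to \lnot \lnot q4)): α-rule — add \lnot (\lnot q1 \land q2), \lnot (\lnot q5 \to \lnot \lnot q4).
\lnot (\lnot ((q6 \to \lnot q6) \land q2) \lor q4): α-rule — add \lnot \lnot ((q6 \to \lnot q6) \land q2), \lnot q4.
\lnot (\lnot q5 \to \lnot \lnot q4): α-rule — add \lnot q5, \lnot \lnot \lnot q4.
\lnot \lnot ((q6 \to \lnot q6) \land q2): α-rule — add (q6 \to \lnot q6), q2.
\lnot \lnot \lnot q4: drop double negation, giving \lnot q4.
(\lnot ((q6 \to \lnot q6) \land q2) \lor q4): β-rule — branch into \lnot ((q6 \to \lnot q6) \land q2)  //  q4.
  branch 1 (add \lnot ((q6 \to \lnot q6) \land q2)):
    ((\lnot q1 \land q2) \lor (\lnot q5 \to \lnot \lnot q4)): β-rule — branch into (\lnot q1 \land q2)  //  (\lnot q5 \to \lnot \lnot q4).
      branch 1.1 (add (\lnot q1 \land q2)):
        (\lnot q1 \land q2): α-rule — add \lnot q1, q2.
        \lnot (\lnot q1 \land q2): β-rule — branch into \lnot \lnot q1  //  \lnot q2.
          branch 1.1.1 (add \lnot \lnot q1):
            × closes — contains both q1 and \lnot q1.
          branch 1.1.2 (add \lnot q2):
            × closes — contains both q2 and \lnot q2.
      branch 1.2 (add (\lnot q5 \to \lnot \lnot q4)):
        \lnot (\lnot q1 \land q2): β-rule — branch into \lnot \lnot q1  //  \lnot q2.
          branch 1.2.1 (add \lnot \lnot q1):
            (q6 \to \lnot q6): β-rule — branch into \lnot q6  //  \lnot q6.
              branch 1.2.1.1 (add \lnot q6):
                \lnot ((q6 \to \lnot q6) \land q2): β-rule — branch into \lnot (q6 \to \lnot q6)  //  \lnot q2.
                  branch 1.2.1.1.1 (add \lnot (q6 \to \lnot q6)):
                    \lnot (q6 \to \lnot q6): α-rule — add q6, \lnot \lnot q6.
                    × closes — contains both q6 and \lnot q6.
                  branch 1.2.1.1.2 (add \lnot q2):
                    × closes — contains both q2 and \lnot q2.
              branch 1.2.1.2 (add \lnot q6):
                \lnot ((q6 \to \lnot q6) \land q2): β-rule — branch into \lnot (q6 \to \lnot q6)  //  \lnot q2.
                  branch 1.2.1.2.1 (add \lnot (q6 \to \lnot q6)):
                    \lnot (q6 \to \lnot q6): α-rule — add q6, \lnot \lnot q6.
                    × closes — contains both q6 and \lnot q6.
                  branch 1.2.1.2.2 (add \lnot q2):
                    × closes — contains both q2 and \lnot q2.
          branch 1.2.2 (add \lnot q2):
            × closes — contains both q2 and \lnot q2.
  branch 2 (add q4):
    × closes — contains both q4 and \lnot q4.
All 8 branches close.
Every branch closed; the formula is unsatisfiable.

Unsatisfiable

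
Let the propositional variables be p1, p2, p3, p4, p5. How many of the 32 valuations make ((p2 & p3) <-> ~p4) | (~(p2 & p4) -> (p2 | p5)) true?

Initial set: {(((p2 & p3) <-> ~p4) | (~(p2 & p4) -> (p2 | p5)))}.
(((p2 & p3) <-> ~p4) | (~(p2 & p4) -> (p2 | p5))): β-rule — branch into ((p2 & p3) <-> ~p4)  //  (~(p2 & p4) -> (p2 | p5)).
  branch 1 (add ((p2 & p3) <-> ~p4)):
    ((p2 & p3) <-> ~p4): β-rule — branch into (p2 & p3), ~p4  //  ~(p2 & p3), ~~p4.
      branch 1.1 (add (p2 & p3), ~p4):
        (p2 & p3): α-rule — add p2, p3.
        ○ open, literals {p2=T, p3=T, p4=F}.
      branch 1.2 (add ~(p2 & p3), ~~p4):
        ~(p2 & p3): β-rule — branch into ~p2  //  ~p3.
          branch 1.2.1 (add ~p2):
            ○ open, literals {p2=F, p4=T}.
          branch 1.2.2 (add ~p3):
            ○ open, literals {p3=F, p4=T}.
  branch 2 (add (~(p2 & p4) -> (p2 | p5))):
    (~(p2 & p4) -> (p2 | p5)): β-rule — branch into ~~(p2 & p4)  //  (p2 | p5).
      branch 2.1 (add ~~(p2 & p4)):
        ~~(p2 & p4): α-rule — add p2, p4.
        ○ open, literals {p2=T, p4=T}.
      branch 2.2 (add (p2 | p5)):
        (p2 | p5): β-rule — branch into p2  //  p5.
          branch 2.2.1 (add p2):
            ○ open, literals {p2=T}.
          branch 2.2.2 (add p5):
            ○ open, literals {p5=T}.
0 branches closed, 6 open.
Each open branch fixes some atoms; the unmentioned ones are free. Counting distinct full assignments: branch {p2=T, p3=T, p4=F} (p1, p5) contributes 4 new; branch {p2=F, p4=T} (p1, p3, p5) contributes 8 new; branch {p3=F, p4=T} (p1, p2, p5) contributes 4 new; branch {p2=T, p4=T} (p1, p3, p5) contributes 4 new; branch {p2=T} (p1, p3, p4, p5) contributes 4 new; branch {p5=T} (p1, p2, p3, p4) contributes 4 new. Total: 28.

28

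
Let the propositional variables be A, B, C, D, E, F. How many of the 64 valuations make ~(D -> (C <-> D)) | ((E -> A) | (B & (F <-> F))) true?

Initial set: {(~(D -> (C <-> D)) | ((E -> A) | (B & (F <-> F))))}.
(~(D -> (C <-> D)) | ((E -> A) | (B & (F <-> F)))): β-rule — branch into ~(D -> (C <-> D))  //  ((E -> A) | (B & (F <-> F))).
  branch 1 (add ~(D -> (C <-> D))):
    ~(D -> (C <-> D)): α-rule — add D, ~(C <-> D).
    ~(C <-> D): β-rule — branch into C, ~D  //  ~C, D.
      branch 1.1 (add C, ~D):
        × closes — contains both D and ~D.
      branch 1.2 (add ~C, D):
        ○ open, literals {C=false, D=true}.
  branch 2 (add ((E -> A) | (B & (F <-> F)))):
    ((E -> A) | (B & (F <-> F))): β-rule — branch into (E -> A)  //  (B & (F <-> F)).
      branch 2.1 (add (E -> A)):
        (E -> A): β-rule — branch into ~E  //  A.
          branch 2.1.1 (add ~E):
            ○ open, literals {E=false}.
          branch 2.1.2 (add A):
            ○ open, literals {A=true}.
      branch 2.2 (add (B & (F <-> F))):
        (B & (F <-> F)): α-rule — add B, (F <-> F).
        (F <-> F): β-rule — branch into F, F  //  ~F, ~F.
          branch 2.2.1 (add F, F):
            ○ open, literals {B=true, F=true}.
          branch 2.2.2 (add ~F, ~F):
            ○ open, literals {B=true, F=false}.
1 branch closed, 5 open.
Each open branch fixes some atoms; the unmentioned ones are free. Counting distinct full assignments: branch {C=false, D=true} (A, B, E, F) contributes 16 new; branch {E=false} (A, B, C, D, F) contributes 24 new; branch {A=true} (B, C, D, E, F) contributes 12 new; branch {B=true, F=true} (A, C, D, E) contributes 3 new; branch {B=true, F=false} (A, C, D, E) contributes 3 new. Total: 58.

58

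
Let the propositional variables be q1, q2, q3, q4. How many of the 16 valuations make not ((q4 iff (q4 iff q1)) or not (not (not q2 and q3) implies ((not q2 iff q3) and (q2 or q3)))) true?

Initial set: {not ((q4 iff (q4 iff q1)) or not (not (not q2 and q3) implies ((not q2 iff q3) and (q2 or q3))))}.
not ((q4 iff (q4 iff q1)) or not (not (not q2 and q3) implies ((not q2 iff q3) and (q2 or q3)))): α-rule — add not (q4 iff (q4 iff q1)), not not (not (not q2 and q3) implies ((not q2 iff q3) and (q2 or q3))).
not (q4 iff (q4 iff q1)): β-rule — branch into q4, not (q4 iff q1)  //  not q4, (q4 iff q1).
  branch 1 (add q4, not (q4 iff q1)):
    not not (not (not q2 and q3) implies ((not q2 iff q3) and (q2 or q3))): β-rule — branch into not not (not q2 and q3)  //  ((not q2 iff q3) and (q2 or q3)).
      branch 1.1 (add not not (not q2 and q3)):
        not not (not q2 and q3): α-rule — add not q2, q3.
        not (q4 iff q1): β-rule — branch into q4, not q1  //  not q4, q1.
          branch 1.1.1 (add q4, not q1):
            ○ open, literals {q1=F, q2=F, q3=T, q4=T}.
          branch 1.1.2 (add not q4, q1):
            × closes — contains both q4 and not q4.
      branch 1.2 (add ((not q2 iff q3) and (q2 or q3))):
        ((not q2 iff q3) and (q2 or q3)): α-rule — add (not q2 iff q3), (q2 or q3).
        not (q4 iff q1): β-rule — branch into q4, not q1  //  not q4, q1.
          branch 1.2.1 (add q4, not q1):
            (not q2 iff q3): β-rule — branch into not q2, q3  //  not not q2, not q3.
              branch 1.2.1.1 (add not q2, q3):
                (q2 or q3): β-rule — branch into q2  //  q3.
                  branch 1.2.1.1.1 (add q2):
                    × closes — contains both q2 and not q2.
                  branch 1.2.1.1.2 (add q3):
                    ○ open, literals {q1=F, q2=F, q3=T, q4=T}.
              branch 1.2.1.2 (add not not q2, not q3):
                (q2 or q3): β-rule — branch into q2  //  q3.
                  branch 1.2.1.2.1 (add q2):
                    ○ open, literals {q1=F, q2=T, q3=F, q4=T}.
                  branch 1.2.1.2.2 (add q3):
                    × closes — contains both q3 and not q3.
          branch 1.2.2 (add not q4, q1):
            × closes — contains both q4 and not q4.
  branch 2 (add not q4, (q4 iff q1)):
    not not (not (not q2 and q3) implies ((not q2 iff q3) and (q2 or q3))): β-rule — branch into not not (not q2 and q3)  //  ((not q2 iff q3) and (q2 or q3)).
      branch 2.1 (add not not (not q2 and q3)):
        not not (not q2 and q3): α-rule — add not q2, q3.
        (q4 iff q1): β-rule — branch into q4, q1  //  not q4, not q1.
          branch 2.1.1 (add q4, q1):
            × closes — contains both q4 and not q4.
          branch 2.1.2 (add not q4, not q1):
            ○ open, literals {q1=F, q2=F, q3=T, q4=F}.
      branch 2.2 (add ((not q2 iff q3) and (q2 or q3))):
        ((not q2 iff q3) and (q2 or q3)): α-rule — add (not q2 iff q3), (q2 or q3).
        (q4 iff q1): β-rule — branch into q4, q1  //  not q4, not q1.
          branch 2.2.1 (add q4, q1):
            × closes — contains both q4 and not q4.
          branch 2.2.2 (add not q4, not q1):
            (not q2 iff q3): β-rule — branch into not q2, q3  //  not not q2, not q3.
              branch 2.2.2.1 (add not q2, q3):
                (q2 or q3): β-rule — branch into q2  //  q3.
                  branch 2.2.2.1.1 (add q2):
                    × closes — contains both q2 and not q2.
                  branch 2.2.2.1.2 (add q3):
                    ○ open, literals {q1=F, q2=F, q3=T, q4=F}.
              branch 2.2.2.2 (add not not q2, not q3):
                (q2 or q3): β-rule — branch into q2  //  q3.
                  branch 2.2.2.2.1 (add q2):
                    ○ open, literals {q1=F, q2=T, q3=F, q4=F}.
                  branch 2.2.2.2.2 (add q3):
                    × closes — contains both q3 and not q3.
8 branches closed, 6 open.
Each open branch fixes some atoms; the unmentioned ones are free. Counting distinct full assignments: branch {q1=F, q2=F, q3=T, q4=T} (none free) contributes 1 new; branch {q1=F, q2=F, q3=T, q4=T} (none free) contributes 0 new; branch {q1=F, q2=T, q3=F, q4=T} (none free) contributes 1 new; branch {q1=F, q2=F, q3=T, q4=F} (none free) contributes 1 new; branch {q1=F, q2=F, q3=T, q4=F} (none free) contributes 0 new; branch {q1=F, q2=T, q3=F, q4=F} (none free) contributes 1 new. Total: 4.

4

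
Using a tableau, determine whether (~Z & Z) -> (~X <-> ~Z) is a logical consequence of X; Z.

Initial set: {X; Z; ~((~Z & Z) -> (~X <-> ~Z))}.
~((~Z & Z) -> (~X <-> ~Z)): α-rule — add (~Z & Z), ~(~X <-> ~Z).
(~Z & Z): α-rule — add ~Z, Z.
× closes — contains both Z and ~Z.
All 1 branch closes.
Every branch closed, so the premises entail the conclusion.

Yes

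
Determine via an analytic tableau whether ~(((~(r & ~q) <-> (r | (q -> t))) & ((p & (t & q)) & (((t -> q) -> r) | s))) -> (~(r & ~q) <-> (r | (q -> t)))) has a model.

Initial set: {~(((~(r & ~q) <-> (r | (q -> t))) & ((p & (t & q)) & (((t -> q) -> r) | s))) -> (~(r & ~q) <-> (r | (q -> t))))}.
~(((~(r & ~q) <-> (r | (q -> t))) & ((p & (t & q)) & (((t -> q) -> r) | s))) -> (~(r & ~q) <-> (r | (q -> t)))): α-rule — add ((~(r & ~q) <-> (r | (q -> t))) & ((p & (t & q)) & (((t -> q) -> r) | s))), ~(~(r & ~q) <-> (r | (q -> t))).
((~(r & ~q) <-> (r | (q -> t))) & ((p & (t & q)) & (((t -> q) -> r) | s))): α-rule — add (~(r & ~q) <-> (r | (q -> t))), ((p & (t & q)) & (((t -> q) -> r) | s)).
((p & (t & q)) & (((t -> q) -> r) | s)): α-rule — add (p & (t & q)), (((t -> q) -> r) | s).
(p & (t & q)): α-rule — add p, (t & q).
(t & q): α-rule — add t, q.
~(~(r & ~q) <-> (r | (q -> t))): β-rule — branch into ~(r & ~q), ~(r | (q -> t))  //  ~~(r & ~q), (r | (q -> t)).
  branch 1 (add ~(r & ~q), ~(r | (q -> t))):
    ~(r | (q -> t)): α-rule — add ~r, ~(q -> t).
    ~(q -> t): α-rule — add q, ~t.
    × closes — contains both t and ~t.
  branch 2 (add ~~(r & ~q), (r | (q -> t))):
    ~~(r & ~q): α-rule — add r, ~q.
    × closes — contains both q and ~q.
All 2 branches close.
Every branch closed; the formula is unsatisfiable.

Unsatisfiable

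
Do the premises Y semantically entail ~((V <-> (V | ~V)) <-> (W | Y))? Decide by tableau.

Initial set: {T Y; F ~((V <-> (V | ~V)) <-> (W | Y))}.
F ~((V <-> (V | ~V)) <-> (W | Y)): β-rule — branch into T (V <-> (V | ~V)), T (W | Y)  //  F (V <-> (V | ~V)), F (W | Y).
  branch 1 (add T (V <-> (V | ~V)), T (W | Y)):
    T (V <-> (V | ~V)): β-rule — branch into T V, T (V | ~V)  //  F V, F (V | ~V).
      branch 1.1 (add T V, T (V | ~V)):
        T (W | Y): β-rule — branch into T W  //  T Y.
          branch 1.1.1 (add T W):
            T (V | ~V): β-rule — branch into T V  //  T ~V.
              branch 1.1.1.1 (add T V):
                ○ open, literals {V=1, W=1, Y=1}.
              branch 1.1.1.2 (add T ~V):
                × closes — contains both V and ~V.
          branch 1.1.2 (add T Y):
            T (V | ~V): β-rule — branch into T V  //  T ~V.
              branch 1.1.2.1 (add T V):
                ○ open, literals {V=1, Y=1}.
              branch 1.1.2.2 (add T ~V):
                × closes — contains both V and ~V.
      branch 1.2 (add F V, F (V | ~V)):
        F (V | ~V): α-rule — add F V, F ~V.
        × closes — contains both V and ~V.
  branch 2 (add F (V <-> (V | ~V)), F (W | Y)):
    F (W | Y): α-rule — add F W, F Y.
    × closes — contains both Y and ~Y.
4 branches closed, 2 open.
An open branch gives a countermodel: V=1, W=1, Y=1 (unmentioned atoms arbitrary); the premises hold there but the conclusion fails.

No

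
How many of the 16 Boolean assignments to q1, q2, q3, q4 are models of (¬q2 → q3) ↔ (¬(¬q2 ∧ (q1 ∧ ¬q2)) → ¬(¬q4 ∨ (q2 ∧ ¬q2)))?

8

Initial set: {((¬q2 → q3) ↔ (¬(¬q2 ∧ (q1 ∧ ¬q2)) → ¬(¬q4 ∨ (q2 ∧ ¬q2))))}.
((¬q2 → q3) ↔ (¬(¬q2 ∧ (q1 ∧ ¬q2)) → ¬(¬q4 ∨ (q2 ∧ ¬q2)))): β-rule — branch into (¬q2 → q3), (¬(¬q2 ∧ (q1 ∧ ¬q2)) → ¬(¬q4 ∨ (q2 ∧ ¬q2)))  //  ¬(¬q2 → q3), ¬(¬(¬q2 ∧ (q1 ∧ ¬q2)) → ¬(¬q4 ∨ (q2 ∧ ¬q2))).
  branch 1 (add (¬q2 → q3), (¬(¬q2 ∧ (q1 ∧ ¬q2)) → ¬(¬q4 ∨ (q2 ∧ ¬q2)))):
    (¬q2 → q3): β-rule — branch into ¬¬q2  //  q3.
      branch 1.1 (add ¬¬q2):
        (¬(¬q2 ∧ (q1 ∧ ¬q2)) → ¬(¬q4 ∨ (q2 ∧ ¬q2))): β-rule — branch into ¬¬(¬q2 ∧ (q1 ∧ ¬q2))  //  ¬(¬q4 ∨ (q2 ∧ ¬q2)).
          branch 1.1.1 (add ¬¬(¬q2 ∧ (q1 ∧ ¬q2))):
            ¬¬(¬q2 ∧ (q1 ∧ ¬q2)): α-rule — add ¬q2, (q1 ∧ ¬q2).
            × closes — contains both q2 and ¬q2.
          branch 1.1.2 (add ¬(¬q4 ∨ (q2 ∧ ¬q2))):
            ¬(¬q4 ∨ (q2 ∧ ¬q2)): α-rule — add ¬¬q4, ¬(q2 ∧ ¬q2).
            ¬(q2 ∧ ¬q2): β-rule — branch into ¬q2  //  ¬¬q2.
              branch 1.1.2.1 (add ¬q2):
                × closes — contains both q2 and ¬q2.
              branch 1.1.2.2 (add ¬¬q2):
                ○ open, literals {q2=1, q4=1}.
      branch 1.2 (add q3):
        (¬(¬q2 ∧ (q1 ∧ ¬q2)) → ¬(¬q4 ∨ (q2 ∧ ¬q2))): β-rule — branch into ¬¬(¬q2 ∧ (q1 ∧ ¬q2))  //  ¬(¬q4 ∨ (q2 ∧ ¬q2)).
          branch 1.2.1 (add ¬¬(¬q2 ∧ (q1 ∧ ¬q2))):
            ¬¬(¬q2 ∧ (q1 ∧ ¬q2)): α-rule — add ¬q2, (q1 ∧ ¬q2).
            (q1 ∧ ¬q2): α-rule — add q1, ¬q2.
            ○ open, literals {q1=1, q2=0, q3=1}.
          branch 1.2.2 (add ¬(¬q4 ∨ (q2 ∧ ¬q2))):
            ¬(¬q4 ∨ (q2 ∧ ¬q2)): α-rule — add ¬¬q4, ¬(q2 ∧ ¬q2).
            ¬(q2 ∧ ¬q2): β-rule — branch into ¬q2  //  ¬¬q2.
              branch 1.2.2.1 (add ¬q2):
                ○ open, literals {q2=0, q3=1, q4=1}.
              branch 1.2.2.2 (add ¬¬q2):
                ○ open, literals {q2=1, q3=1, q4=1}.
  branch 2 (add ¬(¬q2 → q3), ¬(¬(¬q2 ∧ (q1 ∧ ¬q2)) → ¬(¬q4 ∨ (q2 ∧ ¬q2)))):
    ¬(¬q2 → q3): α-rule — add ¬q2, ¬q3.
    ¬(¬(¬q2 ∧ (q1 ∧ ¬q2)) → ¬(¬q4 ∨ (q2 ∧ ¬q2))): α-rule — add ¬(¬q2 ∧ (q1 ∧ ¬q2)), ¬¬(¬q4 ∨ (q2 ∧ ¬q2)).
    ¬(¬q2 ∧ (q1 ∧ ¬q2)): β-rule — branch into ¬¬q2  //  ¬(q1 ∧ ¬q2).
      branch 2.1 (add ¬¬q2):
        × closes — contains both q2 and ¬q2.
      branch 2.2 (add ¬(q1 ∧ ¬q2)):
        ¬¬(¬q4 ∨ (q2 ∧ ¬q2)): β-rule — branch into ¬q4  //  (q2 ∧ ¬q2).
          branch 2.2.1 (add ¬q4):
            ¬(q1 ∧ ¬q2): β-rule — branch into ¬q1  //  ¬¬q2.
              branch 2.2.1.1 (add ¬q1):
                ○ open, literals {q1=0, q2=0, q3=0, q4=0}.
              branch 2.2.1.2 (add ¬¬q2):
                × closes — contains both q2 and ¬q2.
          branch 2.2.2 (add (q2 ∧ ¬q2)):
            (q2 ∧ ¬q2): α-rule — add q2, ¬q2.
            × closes — contains both q2 and ¬q2.
5 branches closed, 5 open.
Each open branch fixes some atoms; the unmentioned ones are free. Counting distinct full assignments: branch {q2=1, q4=1} (q1, q3) contributes 4 new; branch {q1=1, q2=0, q3=1} (q4) contributes 2 new; branch {q2=0, q3=1, q4=1} (q1) contributes 1 new; branch {q2=1, q3=1, q4=1} (q1) contributes 0 new; branch {q1=0, q2=0, q3=0, q4=0} (none free) contributes 1 new. Total: 8.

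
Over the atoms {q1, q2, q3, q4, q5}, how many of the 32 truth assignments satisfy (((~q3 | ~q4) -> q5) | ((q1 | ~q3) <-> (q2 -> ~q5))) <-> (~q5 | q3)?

Initial set: {((((~q3 | ~q4) -> q5) | ((q1 | ~q3) <-> (q2 -> ~q5))) <-> (~q5 | q3))}.
((((~q3 | ~q4) -> q5) | ((q1 | ~q3) <-> (q2 -> ~q5))) <-> (~q5 | q3)): β-rule — branch into (((~q3 | ~q4) -> q5) | ((q1 | ~q3) <-> (q2 -> ~q5))), (~q5 | q3)  //  ~(((~q3 | ~q4) -> q5) | ((q1 | ~q3) <-> (q2 -> ~q5))), ~(~q5 | q3).
  branch 1 (add (((~q3 | ~q4) -> q5) | ((q1 | ~q3) <-> (q2 -> ~q5))), (~q5 | q3)):
    (((~q3 | ~q4) -> q5) | ((q1 | ~q3) <-> (q2 -> ~q5))): β-rule — branch into ((~q3 | ~q4) -> q5)  //  ((q1 | ~q3) <-> (q2 -> ~q5)).
      branch 1.1 (add ((~q3 | ~q4) -> q5)):
        (~q5 | q3): β-rule — branch into ~q5  //  q3.
          branch 1.1.1 (add ~q5):
            ((~q3 | ~q4) -> q5): β-rule — branch into ~(~q3 | ~q4)  //  q5.
              branch 1.1.1.1 (add ~(~q3 | ~q4)):
                ~(~q3 | ~q4): α-rule — add ~~q3, ~~q4.
                ○ open, literals {q3=true, q4=true, q5=false}.
              branch 1.1.1.2 (add q5):
                × closes — contains both q5 and ~q5.
          branch 1.1.2 (add q3):
            ((~q3 | ~q4) -> q5): β-rule — branch into ~(~q3 | ~q4)  //  q5.
              branch 1.1.2.1 (add ~(~q3 | ~q4)):
                ~(~q3 | ~q4): α-rule — add ~~q3, ~~q4.
                ○ open, literals {q3=true, q4=true}.
              branch 1.1.2.2 (add q5):
                ○ open, literals {q3=true, q5=true}.
      branch 1.2 (add ((q1 | ~q3) <-> (q2 -> ~q5))):
        (~q5 | q3): β-rule — branch into ~q5  //  q3.
          branch 1.2.1 (add ~q5):
            ((q1 | ~q3) <-> (q2 -> ~q5)): β-rule — branch into (q1 | ~q3), (q2 -> ~q5)  //  ~(q1 | ~q3), ~(q2 -> ~q5).
              branch 1.2.1.1 (add (q1 | ~q3), (q2 -> ~q5)):
                (q1 | ~q3): β-rule — branch into q1  //  ~q3.
                  branch 1.2.1.1.1 (add q1):
                    (q2 -> ~q5): β-rule — branch into ~q2  //  ~q5.
                      branch 1.2.1.1.1.1 (add ~q2):
                        ○ open, literals {q1=true, q2=false, q5=false}.
                      branch 1.2.1.1.1.2 (add ~q5):
                        ○ open, literals {q1=true, q5=false}.
                  branch 1.2.1.1.2 (add ~q3):
                    (q2 -> ~q5): β-rule — branch into ~q2  //  ~q5.
                      branch 1.2.1.1.2.1 (add ~q2):
                        ○ open, literals {q2=false, q3=false, q5=false}.
                      branch 1.2.1.1.2.2 (add ~q5):
                        ○ open, literals {q3=false, q5=false}.
              branch 1.2.1.2 (add ~(q1 | ~q3), ~(q2 -> ~q5)):
                ~(q1 | ~q3): α-rule — add ~q1, ~~q3.
                ~(q2 -> ~q5): α-rule — add q2, ~~q5.
                × closes — contains both q5 and ~q5.
          branch 1.2.2 (add q3):
            ((q1 | ~q3) <-> (q2 -> ~q5)): β-rule — branch into (q1 | ~q3), (q2 -> ~q5)  //  ~(q1 | ~q3), ~(q2 -> ~q5).
              branch 1.2.2.1 (add (q1 | ~q3), (q2 -> ~q5)):
                (q1 | ~q3): β-rule — branch into q1  //  ~q3.
                  branch 1.2.2.1.1 (add q1):
                    (q2 -> ~q5): β-rule — branch into ~q2  //  ~q5.
                      branch 1.2.2.1.1.1 (add ~q2):
                        ○ open, literals {q1=true, q2=false, q3=true}.
                      branch 1.2.2.1.1.2 (add ~q5):
                        ○ open, literals {q1=true, q3=true, q5=false}.
                  branch 1.2.2.1.2 (add ~q3):
                    × closes — contains both q3 and ~q3.
              branch 1.2.2.2 (add ~(q1 | ~q3), ~(q2 -> ~q5)):
                ~(q1 | ~q3): α-rule — add ~q1, ~~q3.
                ~(q2 -> ~q5): α-rule — add q2, ~~q5.
                ○ open, literals {q1=false, q2=true, q3=true, q5=true}.
  branch 2 (add ~(((~q3 | ~q4) -> q5) | ((q1 | ~q3) <-> (q2 -> ~q5))), ~(~q5 | q3)):
    ~(((~q3 | ~q4) -> q5) | ((q1 | ~q3) <-> (q2 -> ~q5))): α-rule — add ~((~q3 | ~q4) -> q5), ~((q1 | ~q3) <-> (q2 -> ~q5)).
    ~(~q5 | q3): α-rule — add ~~q5, ~q3.
    ~((~q3 | ~q4) -> q5): α-rule — add (~q3 | ~q4), ~q5.
    × closes — contains both q5 and ~q5.
4 branches closed, 10 open.
Each open branch fixes some atoms; the unmentioned ones are free. Counting distinct full assignments: branch {q3=true, q4=true, q5=false} (q1, q2) contributes 4 new; branch {q3=true, q4=true} (q1, q2, q5) contributes 4 new; branch {q3=true, q5=true} (q1, q2, q4) contributes 4 new; branch {q1=true, q2=false, q5=false} (q3, q4) contributes 3 new; branch {q1=true, q5=false} (q2, q3, q4) contributes 3 new; branch {q2=false, q3=false, q5=false} (q1, q4) contributes 2 new; branch {q3=false, q5=false} (q1, q2, q4) contributes 2 new; branch {q1=true, q2=false, q3=true} (q4, q5) contributes 0 new; branch {q1=true, q3=true, q5=false} (q2, q4) contributes 0 new; branch {q1=false, q2=true, q3=true, q5=true} (q4) contributes 0 new. Total: 22.

22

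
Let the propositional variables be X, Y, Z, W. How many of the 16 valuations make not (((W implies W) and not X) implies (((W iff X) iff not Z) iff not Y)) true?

Initial set: {not (((W implies W) and not X) implies (((W iff X) iff not Z) iff not Y))}.
not (((W implies W) and not X) implies (((W iff X) iff not Z) iff not Y)): α-rule — add ((W implies W) and not X), not (((W iff X) iff not Z) iff not Y).
((W implies W) and not X): α-rule — add (W implies W), not X.
not (((W iff X) iff not Z) iff not Y): β-rule — branch into ((W iff X) iff not Z), not not Y  //  not ((W iff X) iff not Z), not Y.
  branch 1 (add ((W iff X) iff not Z), not not Y):
    (W implies W): β-rule — branch into not W  //  W.
      branch 1.1 (add not W):
        ((W iff X) iff not Z): β-rule — branch into (W iff X), not Z  //  not (W iff X), not not Z.
          branch 1.1.1 (add (W iff X), not Z):
            (W iff X): β-rule — branch into W, X  //  not W, not X.
              branch 1.1.1.1 (add W, X):
                × closes — contains both W and not W.
              branch 1.1.1.2 (add not W, not X):
                ○ open, literals {W=0, X=0, Y=1, Z=0}.
          branch 1.1.2 (add not (W iff X), not not Z):
            not (W iff X): β-rule — branch into W, not X  //  not W, X.
              branch 1.1.2.1 (add W, not X):
                × closes — contains both W and not W.
              branch 1.1.2.2 (add not W, X):
                × closes — contains both X and not X.
      branch 1.2 (add W):
        ((W iff X) iff not Z): β-rule — branch into (W iff X), not Z  //  not (W iff X), not not Z.
          branch 1.2.1 (add (W iff X), not Z):
            (W iff X): β-rule — branch into W, X  //  not W, not X.
              branch 1.2.1.1 (add W, X):
                × closes — contains both X and not X.
              branch 1.2.1.2 (add not W, not X):
                × closes — contains both W and not W.
          branch 1.2.2 (add not (W iff X), not not Z):
            not (W iff X): β-rule — branch into W, not X  //  not W, X.
              branch 1.2.2.1 (add W, not X):
                ○ open, literals {W=1, X=0, Y=1, Z=1}.
              branch 1.2.2.2 (add not W, X):
                × closes — contains both W and not W.
  branch 2 (add not ((W iff X) iff not Z), not Y):
    (W implies W): β-rule — branch into not W  //  W.
      branch 2.1 (add not W):
        not ((W iff X) iff not Z): β-rule — branch into (W iff X), not not Z  //  not (W iff X), not Z.
          branch 2.1.1 (add (W iff X), not not Z):
            (W iff X): β-rule — branch into W, X  //  not W, not X.
              branch 2.1.1.1 (add W, X):
                × closes — contains both W and not W.
              branch 2.1.1.2 (add not W, not X):
                ○ open, literals {W=0, X=0, Y=0, Z=1}.
          branch 2.1.2 (add not (W iff X), not Z):
            not (W iff X): β-rule — branch into W, not X  //  not W, X.
              branch 2.1.2.1 (add W, not X):
                × closes — contains both W and not W.
              branch 2.1.2.2 (add not W, X):
                × closes — contains both X and not X.
      branch 2.2 (add W):
        not ((W iff X) iff not Z): β-rule — branch into (W iff X), not not Z  //  not (W iff X), not Z.
          branch 2.2.1 (add (W iff X), not not Z):
            (W iff X): β-rule — branch into W, X  //  not W, not X.
              branch 2.2.1.1 (add W, X):
                × closes — contains both X and not X.
              branch 2.2.1.2 (add not W, not X):
                × closes — contains both W and not W.
          branch 2.2.2 (add not (W iff X), not Z):
            not (W iff X): β-rule — branch into W, not X  //  not W, X.
              branch 2.2.2.1 (add W, not X):
                ○ open, literals {W=1, X=0, Y=0, Z=0}.
              branch 2.2.2.2 (add not W, X):
                × closes — contains both W and not W.
12 branches closed, 4 open.
Each open branch fixes some atoms; the unmentioned ones are free. Counting distinct full assignments: branch {W=0, X=0, Y=1, Z=0} (none free) contributes 1 new; branch {W=1, X=0, Y=1, Z=1} (none free) contributes 1 new; branch {W=0, X=0, Y=0, Z=1} (none free) contributes 1 new; branch {W=1, X=0, Y=0, Z=0} (none free) contributes 1 new. Total: 4.

4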